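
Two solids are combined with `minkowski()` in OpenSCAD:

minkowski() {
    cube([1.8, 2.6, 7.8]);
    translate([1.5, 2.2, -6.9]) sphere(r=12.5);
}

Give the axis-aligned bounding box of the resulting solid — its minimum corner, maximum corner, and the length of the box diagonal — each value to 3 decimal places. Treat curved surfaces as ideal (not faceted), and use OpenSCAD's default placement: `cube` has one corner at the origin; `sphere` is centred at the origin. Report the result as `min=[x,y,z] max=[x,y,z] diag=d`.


A = translate([1.5, 2.2, -6.9]) sphere(r=12.5) → bbox [-11,-10.3,-19.4] .. [14,14.7,5.6]
B = cube([1.8, 2.6, 7.8]) → bbox [0,0,0] .. [1.8,2.6,7.8]
lo = A.lo+B.lo = [-11+0, -10.3+0, -19.4+0] = [-11.000,-10.300,-19.400]
hi = A.hi+B.hi = [14+1.8, 14.7+2.6, 5.6+7.8] = [15.800,17.300,13.400]
diag = √(26.8²+27.6²+32.8²) = √2555.84 = 50.555

min=[-11.000,-10.300,-19.400] max=[15.800,17.300,13.400] diag=50.555


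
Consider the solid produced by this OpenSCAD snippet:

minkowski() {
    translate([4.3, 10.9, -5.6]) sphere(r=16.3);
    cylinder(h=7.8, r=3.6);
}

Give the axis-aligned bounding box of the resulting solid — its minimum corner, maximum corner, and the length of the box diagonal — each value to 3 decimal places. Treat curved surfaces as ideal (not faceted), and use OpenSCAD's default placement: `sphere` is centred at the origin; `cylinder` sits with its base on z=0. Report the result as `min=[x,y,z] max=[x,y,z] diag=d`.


A = translate([4.3, 10.9, -5.6]) sphere(r=16.3) → bbox [-12,-5.4,-21.9] .. [20.6,27.2,10.7]
B = cylinder(h=7.8, r=3.6) → bbox [-3.6,-3.6,0] .. [3.6,3.6,7.8]
lo = A.lo+B.lo = [-12-3.6, -5.4-3.6, -21.9+0] = [-15.600,-9.000,-21.900]
hi = A.hi+B.hi = [20.6+3.6, 27.2+3.6, 10.7+7.8] = [24.200,30.800,18.500]
diag = √(39.8²+39.8²+40.4²) = √4800.24 = 69.284

min=[-15.600,-9.000,-21.900] max=[24.200,30.800,18.500] diag=69.284


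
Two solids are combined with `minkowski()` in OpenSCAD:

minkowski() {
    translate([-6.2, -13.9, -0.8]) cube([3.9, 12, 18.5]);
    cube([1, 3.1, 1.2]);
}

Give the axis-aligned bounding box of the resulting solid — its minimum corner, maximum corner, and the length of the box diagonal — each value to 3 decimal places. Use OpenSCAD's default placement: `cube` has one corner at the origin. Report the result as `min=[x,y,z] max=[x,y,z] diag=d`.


min=[-6.200,-13.900,-0.800] max=[-1.300,1.200,18.900] diag=25.300

A = translate([-6.2, -13.9, -0.8]) cube([3.9, 12, 18.5]) → bbox [-6.2,-13.9,-0.8] .. [-2.3,-1.9,17.7]
B = cube([1, 3.1, 1.2]) → bbox [0,0,0] .. [1,3.1,1.2]
lo = A.lo+B.lo = [-6.2+0, -13.9+0, -0.8+0] = [-6.200,-13.900,-0.800]
hi = A.hi+B.hi = [-2.3+1, -1.9+3.1, 17.7+1.2] = [-1.300,1.200,18.900]
diag = √(4.9²+15.1²+19.7²) = √640.11 = 25.300


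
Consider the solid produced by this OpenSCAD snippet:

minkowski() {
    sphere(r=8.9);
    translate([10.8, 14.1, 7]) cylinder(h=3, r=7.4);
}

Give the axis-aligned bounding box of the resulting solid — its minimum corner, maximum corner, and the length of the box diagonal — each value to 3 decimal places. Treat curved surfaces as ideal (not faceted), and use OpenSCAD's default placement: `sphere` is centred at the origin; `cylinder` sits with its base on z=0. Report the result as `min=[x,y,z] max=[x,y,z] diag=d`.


min=[-5.500,-2.200,-1.900] max=[27.100,30.400,18.900] diag=50.578

A = translate([10.8, 14.1, 7]) cylinder(h=3, r=7.4) → bbox [3.4,6.7,7] .. [18.2,21.5,10]
B = sphere(r=8.9) → bbox [-8.9,-8.9,-8.9] .. [8.9,8.9,8.9]
lo = A.lo+B.lo = [3.4-8.9, 6.7-8.9, 7-8.9] = [-5.500,-2.200,-1.900]
hi = A.hi+B.hi = [18.2+8.9, 21.5+8.9, 10+8.9] = [27.100,30.400,18.900]
diag = √(32.6²+32.6²+20.8²) = √2558.16 = 50.578


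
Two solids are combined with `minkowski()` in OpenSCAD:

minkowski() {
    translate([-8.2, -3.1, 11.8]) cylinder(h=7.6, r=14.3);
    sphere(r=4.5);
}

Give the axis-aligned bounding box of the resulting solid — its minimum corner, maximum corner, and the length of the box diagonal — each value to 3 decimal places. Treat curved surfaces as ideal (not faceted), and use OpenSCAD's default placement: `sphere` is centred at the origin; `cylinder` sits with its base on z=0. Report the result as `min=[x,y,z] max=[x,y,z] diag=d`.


min=[-27.000,-21.900,7.300] max=[10.600,15.700,23.900] diag=55.705

A = translate([-8.2, -3.1, 11.8]) cylinder(h=7.6, r=14.3) → bbox [-22.5,-17.4,11.8] .. [6.1,11.2,19.4]
B = sphere(r=4.5) → bbox [-4.5,-4.5,-4.5] .. [4.5,4.5,4.5]
lo = A.lo+B.lo = [-22.5-4.5, -17.4-4.5, 11.8-4.5] = [-27.000,-21.900,7.300]
hi = A.hi+B.hi = [6.1+4.5, 11.2+4.5, 19.4+4.5] = [10.600,15.700,23.900]
diag = √(37.6²+37.6²+16.6²) = √3103.08 = 55.705


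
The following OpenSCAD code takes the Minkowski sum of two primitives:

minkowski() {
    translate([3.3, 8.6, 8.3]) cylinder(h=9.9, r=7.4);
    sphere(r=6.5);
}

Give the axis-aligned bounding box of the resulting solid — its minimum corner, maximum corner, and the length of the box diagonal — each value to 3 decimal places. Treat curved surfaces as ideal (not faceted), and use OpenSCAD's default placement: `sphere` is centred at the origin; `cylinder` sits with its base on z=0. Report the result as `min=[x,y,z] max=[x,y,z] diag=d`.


min=[-10.600,-5.300,1.800] max=[17.200,22.500,24.700] diag=45.498

A = translate([3.3, 8.6, 8.3]) cylinder(h=9.9, r=7.4) → bbox [-4.1,1.2,8.3] .. [10.7,16,18.2]
B = sphere(r=6.5) → bbox [-6.5,-6.5,-6.5] .. [6.5,6.5,6.5]
lo = A.lo+B.lo = [-4.1-6.5, 1.2-6.5, 8.3-6.5] = [-10.600,-5.300,1.800]
hi = A.hi+B.hi = [10.7+6.5, 16+6.5, 18.2+6.5] = [17.200,22.500,24.700]
diag = √(27.8²+27.8²+22.9²) = √2070.09 = 45.498


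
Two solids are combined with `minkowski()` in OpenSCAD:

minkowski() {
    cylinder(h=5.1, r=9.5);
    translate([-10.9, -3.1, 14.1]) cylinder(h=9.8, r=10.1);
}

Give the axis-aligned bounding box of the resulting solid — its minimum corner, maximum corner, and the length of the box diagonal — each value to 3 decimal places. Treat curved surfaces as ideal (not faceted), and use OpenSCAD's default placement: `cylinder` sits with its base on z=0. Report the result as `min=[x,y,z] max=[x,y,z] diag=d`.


A = translate([-10.9, -3.1, 14.1]) cylinder(h=9.8, r=10.1) → bbox [-21,-13.2,14.1] .. [-0.8,7,23.9]
B = cylinder(h=5.1, r=9.5) → bbox [-9.5,-9.5,0] .. [9.5,9.5,5.1]
lo = A.lo+B.lo = [-21-9.5, -13.2-9.5, 14.1+0] = [-30.500,-22.700,14.100]
hi = A.hi+B.hi = [-0.8+9.5, 7+9.5, 23.9+5.1] = [8.700,16.500,29.000]
diag = √(39.2²+39.2²+14.9²) = √3295.29 = 57.405

min=[-30.500,-22.700,14.100] max=[8.700,16.500,29.000] diag=57.405


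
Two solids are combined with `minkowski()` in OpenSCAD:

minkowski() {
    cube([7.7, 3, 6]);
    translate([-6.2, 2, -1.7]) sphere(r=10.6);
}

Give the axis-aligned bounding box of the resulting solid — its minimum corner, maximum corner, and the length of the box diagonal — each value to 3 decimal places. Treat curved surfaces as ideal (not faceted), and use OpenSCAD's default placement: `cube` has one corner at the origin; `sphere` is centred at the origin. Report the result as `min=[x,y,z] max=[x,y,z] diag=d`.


min=[-16.800,-8.600,-12.300] max=[12.100,15.600,14.900] diag=46.483

A = translate([-6.2, 2, -1.7]) sphere(r=10.6) → bbox [-16.8,-8.6,-12.3] .. [4.4,12.6,8.9]
B = cube([7.7, 3, 6]) → bbox [0,0,0] .. [7.7,3,6]
lo = A.lo+B.lo = [-16.8+0, -8.6+0, -12.3+0] = [-16.800,-8.600,-12.300]
hi = A.hi+B.hi = [4.4+7.7, 12.6+3, 8.9+6] = [12.100,15.600,14.900]
diag = √(28.9²+24.2²+27.2²) = √2160.69 = 46.483


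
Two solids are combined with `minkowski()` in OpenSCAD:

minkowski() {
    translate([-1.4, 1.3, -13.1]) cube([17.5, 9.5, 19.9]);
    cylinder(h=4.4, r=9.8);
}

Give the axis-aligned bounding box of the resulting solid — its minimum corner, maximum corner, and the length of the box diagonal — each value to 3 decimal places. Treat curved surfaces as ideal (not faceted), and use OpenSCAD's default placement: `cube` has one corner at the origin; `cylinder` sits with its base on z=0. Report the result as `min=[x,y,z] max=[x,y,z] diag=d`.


A = translate([-1.4, 1.3, -13.1]) cube([17.5, 9.5, 19.9]) → bbox [-1.4,1.3,-13.1] .. [16.1,10.8,6.8]
B = cylinder(h=4.4, r=9.8) → bbox [-9.8,-9.8,0] .. [9.8,9.8,4.4]
lo = A.lo+B.lo = [-1.4-9.8, 1.3-9.8, -13.1+0] = [-11.200,-8.500,-13.100]
hi = A.hi+B.hi = [16.1+9.8, 10.8+9.8, 6.8+4.4] = [25.900,20.600,11.200]
diag = √(37.1²+29.1²+24.3²) = √2813.71 = 53.044

min=[-11.200,-8.500,-13.100] max=[25.900,20.600,11.200] diag=53.044


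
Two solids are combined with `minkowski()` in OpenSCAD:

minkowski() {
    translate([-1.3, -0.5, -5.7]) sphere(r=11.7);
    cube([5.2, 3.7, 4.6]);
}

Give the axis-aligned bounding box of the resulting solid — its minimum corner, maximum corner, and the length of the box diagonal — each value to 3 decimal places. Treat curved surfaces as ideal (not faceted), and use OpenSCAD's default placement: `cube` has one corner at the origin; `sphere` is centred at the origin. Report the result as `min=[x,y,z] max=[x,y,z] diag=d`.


min=[-13.000,-12.200,-17.400] max=[15.600,14.900,10.600] diag=48.336

A = translate([-1.3, -0.5, -5.7]) sphere(r=11.7) → bbox [-13,-12.2,-17.4] .. [10.4,11.2,6]
B = cube([5.2, 3.7, 4.6]) → bbox [0,0,0] .. [5.2,3.7,4.6]
lo = A.lo+B.lo = [-13+0, -12.2+0, -17.4+0] = [-13.000,-12.200,-17.400]
hi = A.hi+B.hi = [10.4+5.2, 11.2+3.7, 6+4.6] = [15.600,14.900,10.600]
diag = √(28.6²+27.1²+28²) = √2336.37 = 48.336


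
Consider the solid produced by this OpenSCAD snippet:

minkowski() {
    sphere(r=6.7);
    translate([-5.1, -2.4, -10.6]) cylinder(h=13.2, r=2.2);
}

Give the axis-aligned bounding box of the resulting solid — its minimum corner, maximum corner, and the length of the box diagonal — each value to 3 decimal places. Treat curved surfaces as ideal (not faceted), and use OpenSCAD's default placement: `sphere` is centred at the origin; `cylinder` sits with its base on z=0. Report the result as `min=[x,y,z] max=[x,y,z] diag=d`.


min=[-14.000,-11.300,-17.300] max=[3.800,6.500,9.300] diag=36.623

A = translate([-5.1, -2.4, -10.6]) cylinder(h=13.2, r=2.2) → bbox [-7.3,-4.6,-10.6] .. [-2.9,-0.2,2.6]
B = sphere(r=6.7) → bbox [-6.7,-6.7,-6.7] .. [6.7,6.7,6.7]
lo = A.lo+B.lo = [-7.3-6.7, -4.6-6.7, -10.6-6.7] = [-14.000,-11.300,-17.300]
hi = A.hi+B.hi = [-2.9+6.7, -0.2+6.7, 2.6+6.7] = [3.800,6.500,9.300]
diag = √(17.8²+17.8²+26.6²) = √1341.24 = 36.623


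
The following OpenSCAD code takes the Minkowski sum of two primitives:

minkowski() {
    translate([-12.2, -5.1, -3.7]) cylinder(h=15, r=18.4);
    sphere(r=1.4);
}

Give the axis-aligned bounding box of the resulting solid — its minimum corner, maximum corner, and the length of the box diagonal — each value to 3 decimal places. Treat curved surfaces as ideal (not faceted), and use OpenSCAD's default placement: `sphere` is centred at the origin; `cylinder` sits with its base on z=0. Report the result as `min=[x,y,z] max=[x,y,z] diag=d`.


A = translate([-12.2, -5.1, -3.7]) cylinder(h=15, r=18.4) → bbox [-30.6,-23.5,-3.7] .. [6.2,13.3,11.3]
B = sphere(r=1.4) → bbox [-1.4,-1.4,-1.4] .. [1.4,1.4,1.4]
lo = A.lo+B.lo = [-30.6-1.4, -23.5-1.4, -3.7-1.4] = [-32.000,-24.900,-5.100]
hi = A.hi+B.hi = [6.2+1.4, 13.3+1.4, 11.3+1.4] = [7.600,14.700,12.700]
diag = √(39.6²+39.6²+17.8²) = √3453.16 = 58.764

min=[-32.000,-24.900,-5.100] max=[7.600,14.700,12.700] diag=58.764


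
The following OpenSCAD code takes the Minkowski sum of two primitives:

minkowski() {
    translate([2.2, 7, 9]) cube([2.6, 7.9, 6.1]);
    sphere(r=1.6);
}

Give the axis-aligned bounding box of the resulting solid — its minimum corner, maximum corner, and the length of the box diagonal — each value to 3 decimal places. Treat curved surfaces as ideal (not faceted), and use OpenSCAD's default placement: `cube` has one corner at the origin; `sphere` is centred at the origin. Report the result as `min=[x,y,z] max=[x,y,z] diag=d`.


min=[0.600,5.400,7.400] max=[6.400,16.500,16.700] diag=15.599

A = translate([2.2, 7, 9]) cube([2.6, 7.9, 6.1]) → bbox [2.2,7,9] .. [4.8,14.9,15.1]
B = sphere(r=1.6) → bbox [-1.6,-1.6,-1.6] .. [1.6,1.6,1.6]
lo = A.lo+B.lo = [2.2-1.6, 7-1.6, 9-1.6] = [0.600,5.400,7.400]
hi = A.hi+B.hi = [4.8+1.6, 14.9+1.6, 15.1+1.6] = [6.400,16.500,16.700]
diag = √(5.8²+11.1²+9.3²) = √243.34 = 15.599


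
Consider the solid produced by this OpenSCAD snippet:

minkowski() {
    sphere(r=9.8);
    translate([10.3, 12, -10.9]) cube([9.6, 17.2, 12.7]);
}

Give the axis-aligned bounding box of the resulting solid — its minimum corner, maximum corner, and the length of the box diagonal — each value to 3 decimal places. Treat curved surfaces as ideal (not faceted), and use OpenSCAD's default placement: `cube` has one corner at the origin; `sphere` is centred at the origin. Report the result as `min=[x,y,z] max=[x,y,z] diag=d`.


A = translate([10.3, 12, -10.9]) cube([9.6, 17.2, 12.7]) → bbox [10.3,12,-10.9] .. [19.9,29.2,1.8]
B = sphere(r=9.8) → bbox [-9.8,-9.8,-9.8] .. [9.8,9.8,9.8]
lo = A.lo+B.lo = [10.3-9.8, 12-9.8, -10.9-9.8] = [0.500,2.200,-20.700]
hi = A.hi+B.hi = [19.9+9.8, 29.2+9.8, 1.8+9.8] = [29.700,39.000,11.600]
diag = √(29.2²+36.8²+32.3²) = √3250.17 = 57.010

min=[0.500,2.200,-20.700] max=[29.700,39.000,11.600] diag=57.010


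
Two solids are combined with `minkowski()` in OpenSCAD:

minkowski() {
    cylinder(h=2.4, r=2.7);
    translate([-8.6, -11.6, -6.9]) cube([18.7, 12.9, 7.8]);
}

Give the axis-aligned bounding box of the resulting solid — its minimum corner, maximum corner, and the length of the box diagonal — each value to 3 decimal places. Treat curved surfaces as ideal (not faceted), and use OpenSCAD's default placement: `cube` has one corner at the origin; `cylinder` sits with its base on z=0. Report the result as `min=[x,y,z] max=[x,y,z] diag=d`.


min=[-11.300,-14.300,-6.900] max=[12.800,4.000,3.300] diag=31.933

A = translate([-8.6, -11.6, -6.9]) cube([18.7, 12.9, 7.8]) → bbox [-8.6,-11.6,-6.9] .. [10.1,1.3,0.9]
B = cylinder(h=2.4, r=2.7) → bbox [-2.7,-2.7,0] .. [2.7,2.7,2.4]
lo = A.lo+B.lo = [-8.6-2.7, -11.6-2.7, -6.9+0] = [-11.300,-14.300,-6.900]
hi = A.hi+B.hi = [10.1+2.7, 1.3+2.7, 0.9+2.4] = [12.800,4.000,3.300]
diag = √(24.1²+18.3²+10.2²) = √1019.74 = 31.933


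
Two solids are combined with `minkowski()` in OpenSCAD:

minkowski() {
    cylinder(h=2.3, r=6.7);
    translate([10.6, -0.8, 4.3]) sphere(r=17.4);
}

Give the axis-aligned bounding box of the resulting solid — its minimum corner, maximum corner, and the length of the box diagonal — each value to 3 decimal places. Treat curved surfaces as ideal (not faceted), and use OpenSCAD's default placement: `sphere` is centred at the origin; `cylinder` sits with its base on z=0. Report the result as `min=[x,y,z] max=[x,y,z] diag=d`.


min=[-13.500,-24.900,-13.100] max=[34.700,23.300,24.000] diag=77.607

A = translate([10.6, -0.8, 4.3]) sphere(r=17.4) → bbox [-6.8,-18.2,-13.1] .. [28,16.6,21.7]
B = cylinder(h=2.3, r=6.7) → bbox [-6.7,-6.7,0] .. [6.7,6.7,2.3]
lo = A.lo+B.lo = [-6.8-6.7, -18.2-6.7, -13.1+0] = [-13.500,-24.900,-13.100]
hi = A.hi+B.hi = [28+6.7, 16.6+6.7, 21.7+2.3] = [34.700,23.300,24.000]
diag = √(48.2²+48.2²+37.1²) = √6022.89 = 77.607


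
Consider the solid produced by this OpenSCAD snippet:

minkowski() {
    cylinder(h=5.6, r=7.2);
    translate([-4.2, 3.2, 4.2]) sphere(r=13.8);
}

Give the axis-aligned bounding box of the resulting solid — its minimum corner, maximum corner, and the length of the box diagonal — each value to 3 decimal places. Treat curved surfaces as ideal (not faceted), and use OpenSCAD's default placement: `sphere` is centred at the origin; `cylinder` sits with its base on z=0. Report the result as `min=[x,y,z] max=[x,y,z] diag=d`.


A = translate([-4.2, 3.2, 4.2]) sphere(r=13.8) → bbox [-18,-10.6,-9.6] .. [9.6,17,18]
B = cylinder(h=5.6, r=7.2) → bbox [-7.2,-7.2,0] .. [7.2,7.2,5.6]
lo = A.lo+B.lo = [-18-7.2, -10.6-7.2, -9.6+0] = [-25.200,-17.800,-9.600]
hi = A.hi+B.hi = [9.6+7.2, 17+7.2, 18+5.6] = [16.800,24.200,23.600]
diag = √(42²+42²+33.2²) = √4630.24 = 68.046

min=[-25.200,-17.800,-9.600] max=[16.800,24.200,23.600] diag=68.046


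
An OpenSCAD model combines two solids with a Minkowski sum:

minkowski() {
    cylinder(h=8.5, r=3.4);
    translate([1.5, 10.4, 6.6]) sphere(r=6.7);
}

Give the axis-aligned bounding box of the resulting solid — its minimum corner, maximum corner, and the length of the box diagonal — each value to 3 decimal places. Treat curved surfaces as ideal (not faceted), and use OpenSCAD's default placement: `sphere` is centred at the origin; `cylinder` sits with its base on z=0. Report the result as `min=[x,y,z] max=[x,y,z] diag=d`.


min=[-8.600,0.300,-0.100] max=[11.600,20.500,21.800] diag=35.996

A = translate([1.5, 10.4, 6.6]) sphere(r=6.7) → bbox [-5.2,3.7,-0.1] .. [8.2,17.1,13.3]
B = cylinder(h=8.5, r=3.4) → bbox [-3.4,-3.4,0] .. [3.4,3.4,8.5]
lo = A.lo+B.lo = [-5.2-3.4, 3.7-3.4, -0.1+0] = [-8.600,0.300,-0.100]
hi = A.hi+B.hi = [8.2+3.4, 17.1+3.4, 13.3+8.5] = [11.600,20.500,21.800]
diag = √(20.2²+20.2²+21.9²) = √1295.69 = 35.996


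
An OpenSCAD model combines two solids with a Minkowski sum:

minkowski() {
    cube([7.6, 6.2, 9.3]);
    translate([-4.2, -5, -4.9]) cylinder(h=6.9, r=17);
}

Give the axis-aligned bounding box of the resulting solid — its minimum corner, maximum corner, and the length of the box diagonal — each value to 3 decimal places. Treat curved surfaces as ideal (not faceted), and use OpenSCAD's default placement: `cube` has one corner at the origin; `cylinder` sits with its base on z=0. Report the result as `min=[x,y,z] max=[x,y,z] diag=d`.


A = translate([-4.2, -5, -4.9]) cylinder(h=6.9, r=17) → bbox [-21.2,-22,-4.9] .. [12.8,12,2]
B = cube([7.6, 6.2, 9.3]) → bbox [0,0,0] .. [7.6,6.2,9.3]
lo = A.lo+B.lo = [-21.2+0, -22+0, -4.9+0] = [-21.200,-22.000,-4.900]
hi = A.hi+B.hi = [12.8+7.6, 12+6.2, 2+9.3] = [20.400,18.200,11.300]
diag = √(41.6²+40.2²+16.2²) = √3609.04 = 60.075

min=[-21.200,-22.000,-4.900] max=[20.400,18.200,11.300] diag=60.075


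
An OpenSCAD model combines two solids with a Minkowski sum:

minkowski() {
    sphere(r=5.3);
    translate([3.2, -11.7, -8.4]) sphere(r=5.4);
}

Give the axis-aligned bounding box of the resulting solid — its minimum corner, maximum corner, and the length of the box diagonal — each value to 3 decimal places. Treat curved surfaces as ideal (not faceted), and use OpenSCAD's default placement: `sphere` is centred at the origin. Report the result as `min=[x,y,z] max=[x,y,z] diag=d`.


min=[-7.500,-22.400,-19.100] max=[13.900,-1.000,2.300] diag=37.066

A = translate([3.2, -11.7, -8.4]) sphere(r=5.4) → bbox [-2.2,-17.1,-13.8] .. [8.6,-6.3,-3]
B = sphere(r=5.3) → bbox [-5.3,-5.3,-5.3] .. [5.3,5.3,5.3]
lo = A.lo+B.lo = [-2.2-5.3, -17.1-5.3, -13.8-5.3] = [-7.500,-22.400,-19.100]
hi = A.hi+B.hi = [8.6+5.3, -6.3+5.3, -3+5.3] = [13.900,-1.000,2.300]
diag = √(21.4²+21.4²+21.4²) = √1373.88 = 37.066


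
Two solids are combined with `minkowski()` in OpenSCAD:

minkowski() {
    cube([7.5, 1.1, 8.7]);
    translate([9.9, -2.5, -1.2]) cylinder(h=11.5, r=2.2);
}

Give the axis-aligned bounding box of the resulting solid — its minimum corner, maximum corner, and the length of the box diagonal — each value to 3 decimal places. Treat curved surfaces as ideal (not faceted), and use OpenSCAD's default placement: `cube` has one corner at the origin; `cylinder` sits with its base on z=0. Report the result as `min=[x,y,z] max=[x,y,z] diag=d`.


A = translate([9.9, -2.5, -1.2]) cylinder(h=11.5, r=2.2) → bbox [7.7,-4.7,-1.2] .. [12.1,-0.3,10.3]
B = cube([7.5, 1.1, 8.7]) → bbox [0,0,0] .. [7.5,1.1,8.7]
lo = A.lo+B.lo = [7.7+0, -4.7+0, -1.2+0] = [7.700,-4.700,-1.200]
hi = A.hi+B.hi = [12.1+7.5, -0.3+1.1, 10.3+8.7] = [19.600,0.800,19.000]
diag = √(11.9²+5.5²+20.2²) = √579.9 = 24.081

min=[7.700,-4.700,-1.200] max=[19.600,0.800,19.000] diag=24.081


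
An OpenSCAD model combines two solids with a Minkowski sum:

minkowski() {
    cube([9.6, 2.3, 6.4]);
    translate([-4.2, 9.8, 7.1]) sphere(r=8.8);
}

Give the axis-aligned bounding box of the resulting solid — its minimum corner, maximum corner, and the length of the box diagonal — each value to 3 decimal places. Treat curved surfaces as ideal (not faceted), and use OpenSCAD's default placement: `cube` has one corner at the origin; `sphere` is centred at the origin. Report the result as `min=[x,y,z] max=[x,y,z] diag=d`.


min=[-13.000,1.000,-1.700] max=[14.200,20.900,22.300] diag=41.375

A = translate([-4.2, 9.8, 7.1]) sphere(r=8.8) → bbox [-13,1,-1.7] .. [4.6,18.6,15.9]
B = cube([9.6, 2.3, 6.4]) → bbox [0,0,0] .. [9.6,2.3,6.4]
lo = A.lo+B.lo = [-13+0, 1+0, -1.7+0] = [-13.000,1.000,-1.700]
hi = A.hi+B.hi = [4.6+9.6, 18.6+2.3, 15.9+6.4] = [14.200,20.900,22.300]
diag = √(27.2²+19.9²+24²) = √1711.85 = 41.375


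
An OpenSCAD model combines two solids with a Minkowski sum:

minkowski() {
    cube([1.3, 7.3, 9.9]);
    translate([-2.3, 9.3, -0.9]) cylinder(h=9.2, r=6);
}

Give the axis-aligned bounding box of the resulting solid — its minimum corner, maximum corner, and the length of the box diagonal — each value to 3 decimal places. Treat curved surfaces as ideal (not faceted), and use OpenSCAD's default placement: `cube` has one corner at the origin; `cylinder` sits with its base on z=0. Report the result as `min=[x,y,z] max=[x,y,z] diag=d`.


A = translate([-2.3, 9.3, -0.9]) cylinder(h=9.2, r=6) → bbox [-8.3,3.3,-0.9] .. [3.7,15.3,8.3]
B = cube([1.3, 7.3, 9.9]) → bbox [0,0,0] .. [1.3,7.3,9.9]
lo = A.lo+B.lo = [-8.3+0, 3.3+0, -0.9+0] = [-8.300,3.300,-0.900]
hi = A.hi+B.hi = [3.7+1.3, 15.3+7.3, 8.3+9.9] = [5.000,22.600,18.200]
diag = √(13.3²+19.3²+19.1²) = √914.19 = 30.236

min=[-8.300,3.300,-0.900] max=[5.000,22.600,18.200] diag=30.236


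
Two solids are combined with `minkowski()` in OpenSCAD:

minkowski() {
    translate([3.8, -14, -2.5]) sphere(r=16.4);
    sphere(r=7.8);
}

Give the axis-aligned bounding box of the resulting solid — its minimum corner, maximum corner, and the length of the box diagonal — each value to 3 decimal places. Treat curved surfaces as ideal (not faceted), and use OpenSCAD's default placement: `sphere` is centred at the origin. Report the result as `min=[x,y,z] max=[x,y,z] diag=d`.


A = translate([3.8, -14, -2.5]) sphere(r=16.4) → bbox [-12.6,-30.4,-18.9] .. [20.2,2.4,13.9]
B = sphere(r=7.8) → bbox [-7.8,-7.8,-7.8] .. [7.8,7.8,7.8]
lo = A.lo+B.lo = [-12.6-7.8, -30.4-7.8, -18.9-7.8] = [-20.400,-38.200,-26.700]
hi = A.hi+B.hi = [20.2+7.8, 2.4+7.8, 13.9+7.8] = [28.000,10.200,21.700]
diag = √(48.4²+48.4²+48.4²) = √7027.68 = 83.831

min=[-20.400,-38.200,-26.700] max=[28.000,10.200,21.700] diag=83.831


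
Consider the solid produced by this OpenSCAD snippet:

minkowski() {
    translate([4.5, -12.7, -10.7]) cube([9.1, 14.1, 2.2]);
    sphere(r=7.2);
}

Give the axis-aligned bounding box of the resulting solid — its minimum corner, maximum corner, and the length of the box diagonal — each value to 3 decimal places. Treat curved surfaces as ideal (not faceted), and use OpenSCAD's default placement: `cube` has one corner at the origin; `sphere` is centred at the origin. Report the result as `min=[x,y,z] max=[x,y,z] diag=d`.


A = translate([4.5, -12.7, -10.7]) cube([9.1, 14.1, 2.2]) → bbox [4.5,-12.7,-10.7] .. [13.6,1.4,-8.5]
B = sphere(r=7.2) → bbox [-7.2,-7.2,-7.2] .. [7.2,7.2,7.2]
lo = A.lo+B.lo = [4.5-7.2, -12.7-7.2, -10.7-7.2] = [-2.700,-19.900,-17.900]
hi = A.hi+B.hi = [13.6+7.2, 1.4+7.2, -8.5+7.2] = [20.800,8.600,-1.300]
diag = √(23.5²+28.5²+16.6²) = √1640.06 = 40.498

min=[-2.700,-19.900,-17.900] max=[20.800,8.600,-1.300] diag=40.498


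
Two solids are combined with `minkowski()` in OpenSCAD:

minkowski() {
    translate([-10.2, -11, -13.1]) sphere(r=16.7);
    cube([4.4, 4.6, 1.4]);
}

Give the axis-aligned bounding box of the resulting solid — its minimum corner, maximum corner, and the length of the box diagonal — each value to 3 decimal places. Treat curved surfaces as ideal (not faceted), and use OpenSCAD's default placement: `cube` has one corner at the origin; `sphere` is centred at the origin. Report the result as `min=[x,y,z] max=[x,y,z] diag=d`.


A = translate([-10.2, -11, -13.1]) sphere(r=16.7) → bbox [-26.9,-27.7,-29.8] .. [6.5,5.7,3.6]
B = cube([4.4, 4.6, 1.4]) → bbox [0,0,0] .. [4.4,4.6,1.4]
lo = A.lo+B.lo = [-26.9+0, -27.7+0, -29.8+0] = [-26.900,-27.700,-29.800]
hi = A.hi+B.hi = [6.5+4.4, 5.7+4.6, 3.6+1.4] = [10.900,10.300,5.000]
diag = √(37.8²+38²+34.8²) = √4083.88 = 63.905

min=[-26.900,-27.700,-29.800] max=[10.900,10.300,5.000] diag=63.905


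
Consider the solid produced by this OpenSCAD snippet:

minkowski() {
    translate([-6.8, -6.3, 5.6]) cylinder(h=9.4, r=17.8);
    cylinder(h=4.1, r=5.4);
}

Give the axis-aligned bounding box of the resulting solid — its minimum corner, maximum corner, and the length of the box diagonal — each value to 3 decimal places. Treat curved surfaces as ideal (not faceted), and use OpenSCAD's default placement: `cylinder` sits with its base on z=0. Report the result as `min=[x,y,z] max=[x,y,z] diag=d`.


min=[-30.000,-29.500,5.600] max=[16.400,16.900,19.100] diag=66.994

A = translate([-6.8, -6.3, 5.6]) cylinder(h=9.4, r=17.8) → bbox [-24.6,-24.1,5.6] .. [11,11.5,15]
B = cylinder(h=4.1, r=5.4) → bbox [-5.4,-5.4,0] .. [5.4,5.4,4.1]
lo = A.lo+B.lo = [-24.6-5.4, -24.1-5.4, 5.6+0] = [-30.000,-29.500,5.600]
hi = A.hi+B.hi = [11+5.4, 11.5+5.4, 15+4.1] = [16.400,16.900,19.100]
diag = √(46.4²+46.4²+13.5²) = √4488.17 = 66.994


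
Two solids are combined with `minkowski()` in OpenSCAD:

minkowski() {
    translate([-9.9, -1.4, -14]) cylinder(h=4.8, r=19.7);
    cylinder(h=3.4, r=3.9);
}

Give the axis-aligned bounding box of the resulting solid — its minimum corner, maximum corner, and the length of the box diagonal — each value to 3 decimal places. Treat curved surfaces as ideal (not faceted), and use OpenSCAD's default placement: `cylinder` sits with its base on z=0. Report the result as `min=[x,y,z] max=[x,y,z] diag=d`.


A = translate([-9.9, -1.4, -14]) cylinder(h=4.8, r=19.7) → bbox [-29.6,-21.1,-14] .. [9.8,18.3,-9.2]
B = cylinder(h=3.4, r=3.9) → bbox [-3.9,-3.9,0] .. [3.9,3.9,3.4]
lo = A.lo+B.lo = [-29.6-3.9, -21.1-3.9, -14+0] = [-33.500,-25.000,-14.000]
hi = A.hi+B.hi = [9.8+3.9, 18.3+3.9, -9.2+3.4] = [13.700,22.200,-5.800]
diag = √(47.2²+47.2²+8.2²) = √4522.92 = 67.253

min=[-33.500,-25.000,-14.000] max=[13.700,22.200,-5.800] diag=67.253


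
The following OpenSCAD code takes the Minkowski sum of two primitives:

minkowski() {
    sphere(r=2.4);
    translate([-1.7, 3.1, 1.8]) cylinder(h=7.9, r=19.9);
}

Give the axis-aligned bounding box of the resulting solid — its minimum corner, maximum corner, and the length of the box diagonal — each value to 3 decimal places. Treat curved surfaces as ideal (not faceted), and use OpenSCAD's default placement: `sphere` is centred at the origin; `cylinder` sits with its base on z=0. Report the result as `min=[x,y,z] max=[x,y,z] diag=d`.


min=[-24.000,-19.200,-0.600] max=[20.600,25.400,12.100] diag=64.340

A = translate([-1.7, 3.1, 1.8]) cylinder(h=7.9, r=19.9) → bbox [-21.6,-16.8,1.8] .. [18.2,23,9.7]
B = sphere(r=2.4) → bbox [-2.4,-2.4,-2.4] .. [2.4,2.4,2.4]
lo = A.lo+B.lo = [-21.6-2.4, -16.8-2.4, 1.8-2.4] = [-24.000,-19.200,-0.600]
hi = A.hi+B.hi = [18.2+2.4, 23+2.4, 9.7+2.4] = [20.600,25.400,12.100]
diag = √(44.6²+44.6²+12.7²) = √4139.61 = 64.340


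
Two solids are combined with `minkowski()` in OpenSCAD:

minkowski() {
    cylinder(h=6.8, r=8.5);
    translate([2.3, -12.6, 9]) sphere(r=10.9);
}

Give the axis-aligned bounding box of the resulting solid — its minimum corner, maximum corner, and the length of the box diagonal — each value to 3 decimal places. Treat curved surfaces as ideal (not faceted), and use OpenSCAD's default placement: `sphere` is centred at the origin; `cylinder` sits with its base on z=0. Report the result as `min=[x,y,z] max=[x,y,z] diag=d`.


min=[-17.100,-32.000,-1.900] max=[21.700,6.800,26.700] diag=61.878

A = translate([2.3, -12.6, 9]) sphere(r=10.9) → bbox [-8.6,-23.5,-1.9] .. [13.2,-1.7,19.9]
B = cylinder(h=6.8, r=8.5) → bbox [-8.5,-8.5,0] .. [8.5,8.5,6.8]
lo = A.lo+B.lo = [-8.6-8.5, -23.5-8.5, -1.9+0] = [-17.100,-32.000,-1.900]
hi = A.hi+B.hi = [13.2+8.5, -1.7+8.5, 19.9+6.8] = [21.700,6.800,26.700]
diag = √(38.8²+38.8²+28.6²) = √3828.84 = 61.878


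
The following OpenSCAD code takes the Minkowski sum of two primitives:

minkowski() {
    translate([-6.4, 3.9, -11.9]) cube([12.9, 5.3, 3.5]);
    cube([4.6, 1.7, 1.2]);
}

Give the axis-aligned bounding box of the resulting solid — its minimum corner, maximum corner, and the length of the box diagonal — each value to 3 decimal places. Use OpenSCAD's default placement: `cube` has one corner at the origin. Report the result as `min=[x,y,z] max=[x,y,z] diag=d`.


min=[-6.400,3.900,-11.900] max=[11.100,10.900,-7.200] diag=19.425

A = translate([-6.4, 3.9, -11.9]) cube([12.9, 5.3, 3.5]) → bbox [-6.4,3.9,-11.9] .. [6.5,9.2,-8.4]
B = cube([4.6, 1.7, 1.2]) → bbox [0,0,0] .. [4.6,1.7,1.2]
lo = A.lo+B.lo = [-6.4+0, 3.9+0, -11.9+0] = [-6.400,3.900,-11.900]
hi = A.hi+B.hi = [6.5+4.6, 9.2+1.7, -8.4+1.2] = [11.100,10.900,-7.200]
diag = √(17.5²+7²+4.7²) = √377.34 = 19.425


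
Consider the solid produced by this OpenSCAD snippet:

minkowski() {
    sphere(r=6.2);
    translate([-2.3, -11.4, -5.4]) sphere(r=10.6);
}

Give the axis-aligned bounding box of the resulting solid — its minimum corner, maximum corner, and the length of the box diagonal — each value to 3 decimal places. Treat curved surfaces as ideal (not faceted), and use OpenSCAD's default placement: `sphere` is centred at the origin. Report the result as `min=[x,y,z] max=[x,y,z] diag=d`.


A = translate([-2.3, -11.4, -5.4]) sphere(r=10.6) → bbox [-12.9,-22,-16] .. [8.3,-0.8,5.2]
B = sphere(r=6.2) → bbox [-6.2,-6.2,-6.2] .. [6.2,6.2,6.2]
lo = A.lo+B.lo = [-12.9-6.2, -22-6.2, -16-6.2] = [-19.100,-28.200,-22.200]
hi = A.hi+B.hi = [8.3+6.2, -0.8+6.2, 5.2+6.2] = [14.500,5.400,11.400]
diag = √(33.6²+33.6²+33.6²) = √3386.88 = 58.197

min=[-19.100,-28.200,-22.200] max=[14.500,5.400,11.400] diag=58.197


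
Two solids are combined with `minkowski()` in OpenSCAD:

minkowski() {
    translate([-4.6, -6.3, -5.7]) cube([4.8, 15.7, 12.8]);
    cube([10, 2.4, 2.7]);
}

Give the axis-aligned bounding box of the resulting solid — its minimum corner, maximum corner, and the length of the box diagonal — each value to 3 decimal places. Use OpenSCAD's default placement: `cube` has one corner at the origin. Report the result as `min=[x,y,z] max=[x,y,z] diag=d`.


A = translate([-4.6, -6.3, -5.7]) cube([4.8, 15.7, 12.8]) → bbox [-4.6,-6.3,-5.7] .. [0.2,9.4,7.1]
B = cube([10, 2.4, 2.7]) → bbox [0,0,0] .. [10,2.4,2.7]
lo = A.lo+B.lo = [-4.6+0, -6.3+0, -5.7+0] = [-4.600,-6.300,-5.700]
hi = A.hi+B.hi = [0.2+10, 9.4+2.4, 7.1+2.7] = [10.200,11.800,9.800]
diag = √(14.8²+18.1²+15.5²) = √786.9 = 28.052

min=[-4.600,-6.300,-5.700] max=[10.200,11.800,9.800] diag=28.052


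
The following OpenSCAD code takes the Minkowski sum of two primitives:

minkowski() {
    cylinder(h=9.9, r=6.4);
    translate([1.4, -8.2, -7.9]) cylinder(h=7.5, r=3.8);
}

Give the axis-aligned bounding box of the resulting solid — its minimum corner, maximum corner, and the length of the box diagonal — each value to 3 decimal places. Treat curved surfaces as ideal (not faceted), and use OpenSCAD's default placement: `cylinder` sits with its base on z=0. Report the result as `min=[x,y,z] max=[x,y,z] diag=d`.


A = translate([1.4, -8.2, -7.9]) cylinder(h=7.5, r=3.8) → bbox [-2.4,-12,-7.9] .. [5.2,-4.4,-0.4]
B = cylinder(h=9.9, r=6.4) → bbox [-6.4,-6.4,0] .. [6.4,6.4,9.9]
lo = A.lo+B.lo = [-2.4-6.4, -12-6.4, -7.9+0] = [-8.800,-18.400,-7.900]
hi = A.hi+B.hi = [5.2+6.4, -4.4+6.4, -0.4+9.9] = [11.600,2.000,9.500]
diag = √(20.4²+20.4²+17.4²) = √1135.08 = 33.691

min=[-8.800,-18.400,-7.900] max=[11.600,2.000,9.500] diag=33.691


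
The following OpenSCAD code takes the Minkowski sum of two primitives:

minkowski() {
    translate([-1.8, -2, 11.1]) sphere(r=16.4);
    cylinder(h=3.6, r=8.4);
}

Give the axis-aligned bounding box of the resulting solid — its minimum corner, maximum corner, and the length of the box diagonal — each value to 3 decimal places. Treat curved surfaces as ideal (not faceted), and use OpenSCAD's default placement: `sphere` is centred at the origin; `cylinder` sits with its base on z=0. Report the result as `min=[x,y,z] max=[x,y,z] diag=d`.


min=[-26.600,-26.800,-5.300] max=[23.000,22.800,31.100] diag=79.027

A = translate([-1.8, -2, 11.1]) sphere(r=16.4) → bbox [-18.2,-18.4,-5.3] .. [14.6,14.4,27.5]
B = cylinder(h=3.6, r=8.4) → bbox [-8.4,-8.4,0] .. [8.4,8.4,3.6]
lo = A.lo+B.lo = [-18.2-8.4, -18.4-8.4, -5.3+0] = [-26.600,-26.800,-5.300]
hi = A.hi+B.hi = [14.6+8.4, 14.4+8.4, 27.5+3.6] = [23.000,22.800,31.100]
diag = √(49.6²+49.6²+36.4²) = √6245.28 = 79.027


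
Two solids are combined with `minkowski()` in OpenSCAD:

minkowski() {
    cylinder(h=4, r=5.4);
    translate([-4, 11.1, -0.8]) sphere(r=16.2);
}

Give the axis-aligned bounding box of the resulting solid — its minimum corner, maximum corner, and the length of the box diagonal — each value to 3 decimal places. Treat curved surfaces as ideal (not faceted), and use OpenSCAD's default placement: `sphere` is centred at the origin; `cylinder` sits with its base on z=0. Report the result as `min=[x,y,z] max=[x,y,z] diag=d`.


min=[-25.600,-10.500,-17.000] max=[17.600,32.700,19.400] diag=71.116

A = translate([-4, 11.1, -0.8]) sphere(r=16.2) → bbox [-20.2,-5.1,-17] .. [12.2,27.3,15.4]
B = cylinder(h=4, r=5.4) → bbox [-5.4,-5.4,0] .. [5.4,5.4,4]
lo = A.lo+B.lo = [-20.2-5.4, -5.1-5.4, -17+0] = [-25.600,-10.500,-17.000]
hi = A.hi+B.hi = [12.2+5.4, 27.3+5.4, 15.4+4] = [17.600,32.700,19.400]
diag = √(43.2²+43.2²+36.4²) = √5057.44 = 71.116


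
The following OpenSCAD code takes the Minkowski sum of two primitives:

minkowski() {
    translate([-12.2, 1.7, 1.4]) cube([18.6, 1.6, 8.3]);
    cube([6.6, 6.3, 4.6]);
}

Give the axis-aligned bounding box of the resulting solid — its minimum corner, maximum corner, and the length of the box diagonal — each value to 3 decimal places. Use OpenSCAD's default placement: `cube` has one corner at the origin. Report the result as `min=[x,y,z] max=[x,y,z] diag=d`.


A = translate([-12.2, 1.7, 1.4]) cube([18.6, 1.6, 8.3]) → bbox [-12.2,1.7,1.4] .. [6.4,3.3,9.7]
B = cube([6.6, 6.3, 4.6]) → bbox [0,0,0] .. [6.6,6.3,4.6]
lo = A.lo+B.lo = [-12.2+0, 1.7+0, 1.4+0] = [-12.200,1.700,1.400]
hi = A.hi+B.hi = [6.4+6.6, 3.3+6.3, 9.7+4.6] = [13.000,9.600,14.300]
diag = √(25.2²+7.9²+12.9²) = √863.86 = 29.391

min=[-12.200,1.700,1.400] max=[13.000,9.600,14.300] diag=29.391


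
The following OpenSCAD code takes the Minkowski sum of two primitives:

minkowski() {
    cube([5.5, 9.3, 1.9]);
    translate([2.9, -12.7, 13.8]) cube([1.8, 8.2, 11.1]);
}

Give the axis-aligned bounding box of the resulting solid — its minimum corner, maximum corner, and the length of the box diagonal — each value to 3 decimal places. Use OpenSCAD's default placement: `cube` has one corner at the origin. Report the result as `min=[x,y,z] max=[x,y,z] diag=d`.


A = translate([2.9, -12.7, 13.8]) cube([1.8, 8.2, 11.1]) → bbox [2.9,-12.7,13.8] .. [4.7,-4.5,24.9]
B = cube([5.5, 9.3, 1.9]) → bbox [0,0,0] .. [5.5,9.3,1.9]
lo = A.lo+B.lo = [2.9+0, -12.7+0, 13.8+0] = [2.900,-12.700,13.800]
hi = A.hi+B.hi = [4.7+5.5, -4.5+9.3, 24.9+1.9] = [10.200,4.800,26.800]
diag = √(7.3²+17.5²+13²) = √528.54 = 22.990

min=[2.900,-12.700,13.800] max=[10.200,4.800,26.800] diag=22.990


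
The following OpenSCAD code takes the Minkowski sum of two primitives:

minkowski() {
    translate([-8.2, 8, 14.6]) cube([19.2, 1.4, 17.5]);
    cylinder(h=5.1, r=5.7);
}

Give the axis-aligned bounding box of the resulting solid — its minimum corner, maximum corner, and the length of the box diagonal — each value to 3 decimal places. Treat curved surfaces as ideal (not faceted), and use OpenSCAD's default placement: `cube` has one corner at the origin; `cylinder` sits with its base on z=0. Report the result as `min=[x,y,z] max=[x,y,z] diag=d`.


min=[-13.900,2.300,14.600] max=[16.700,15.100,37.200] diag=40.137

A = translate([-8.2, 8, 14.6]) cube([19.2, 1.4, 17.5]) → bbox [-8.2,8,14.6] .. [11,9.4,32.1]
B = cylinder(h=5.1, r=5.7) → bbox [-5.7,-5.7,0] .. [5.7,5.7,5.1]
lo = A.lo+B.lo = [-8.2-5.7, 8-5.7, 14.6+0] = [-13.900,2.300,14.600]
hi = A.hi+B.hi = [11+5.7, 9.4+5.7, 32.1+5.1] = [16.700,15.100,37.200]
diag = √(30.6²+12.8²+22.6²) = √1610.96 = 40.137


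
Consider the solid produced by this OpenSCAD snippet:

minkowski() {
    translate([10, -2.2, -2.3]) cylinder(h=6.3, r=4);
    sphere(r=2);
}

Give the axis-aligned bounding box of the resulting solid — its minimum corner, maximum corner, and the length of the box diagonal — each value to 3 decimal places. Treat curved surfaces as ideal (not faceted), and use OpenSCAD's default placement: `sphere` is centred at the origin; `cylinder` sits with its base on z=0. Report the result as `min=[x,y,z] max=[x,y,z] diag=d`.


min=[4.000,-8.200,-4.300] max=[16.000,3.800,6.000] diag=19.852

A = translate([10, -2.2, -2.3]) cylinder(h=6.3, r=4) → bbox [6,-6.2,-2.3] .. [14,1.8,4]
B = sphere(r=2) → bbox [-2,-2,-2] .. [2,2,2]
lo = A.lo+B.lo = [6-2, -6.2-2, -2.3-2] = [4.000,-8.200,-4.300]
hi = A.hi+B.hi = [14+2, 1.8+2, 4+2] = [16.000,3.800,6.000]
diag = √(12²+12²+10.3²) = √394.09 = 19.852


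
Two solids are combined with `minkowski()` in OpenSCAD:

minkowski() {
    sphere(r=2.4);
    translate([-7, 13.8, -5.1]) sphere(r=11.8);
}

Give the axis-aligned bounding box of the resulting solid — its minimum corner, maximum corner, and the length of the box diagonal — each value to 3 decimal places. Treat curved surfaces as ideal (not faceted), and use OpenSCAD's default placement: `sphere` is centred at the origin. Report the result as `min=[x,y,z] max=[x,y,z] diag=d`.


min=[-21.200,-0.400,-19.300] max=[7.200,28.000,9.100] diag=49.190

A = translate([-7, 13.8, -5.1]) sphere(r=11.8) → bbox [-18.8,2,-16.9] .. [4.8,25.6,6.7]
B = sphere(r=2.4) → bbox [-2.4,-2.4,-2.4] .. [2.4,2.4,2.4]
lo = A.lo+B.lo = [-18.8-2.4, 2-2.4, -16.9-2.4] = [-21.200,-0.400,-19.300]
hi = A.hi+B.hi = [4.8+2.4, 25.6+2.4, 6.7+2.4] = [7.200,28.000,9.100]
diag = √(28.4²+28.4²+28.4²) = √2419.68 = 49.190


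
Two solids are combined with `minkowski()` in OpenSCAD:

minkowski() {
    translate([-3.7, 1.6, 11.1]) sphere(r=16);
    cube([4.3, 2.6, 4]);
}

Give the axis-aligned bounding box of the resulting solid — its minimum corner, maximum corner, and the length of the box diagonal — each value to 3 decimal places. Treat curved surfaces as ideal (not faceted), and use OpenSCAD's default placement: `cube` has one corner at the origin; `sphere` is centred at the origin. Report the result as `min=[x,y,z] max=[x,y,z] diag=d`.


A = translate([-3.7, 1.6, 11.1]) sphere(r=16) → bbox [-19.7,-14.4,-4.9] .. [12.3,17.6,27.1]
B = cube([4.3, 2.6, 4]) → bbox [0,0,0] .. [4.3,2.6,4]
lo = A.lo+B.lo = [-19.7+0, -14.4+0, -4.9+0] = [-19.700,-14.400,-4.900]
hi = A.hi+B.hi = [12.3+4.3, 17.6+2.6, 27.1+4] = [16.600,20.200,31.100]
diag = √(36.3²+34.6²+36²) = √3810.85 = 61.732

min=[-19.700,-14.400,-4.900] max=[16.600,20.200,31.100] diag=61.732


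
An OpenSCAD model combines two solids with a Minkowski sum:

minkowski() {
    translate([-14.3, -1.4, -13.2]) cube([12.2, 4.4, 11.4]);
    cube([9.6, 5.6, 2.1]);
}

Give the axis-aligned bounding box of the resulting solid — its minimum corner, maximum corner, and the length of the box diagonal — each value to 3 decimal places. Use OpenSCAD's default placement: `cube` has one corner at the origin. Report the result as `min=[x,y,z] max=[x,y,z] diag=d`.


min=[-14.300,-1.400,-13.200] max=[7.500,8.600,0.300] diag=27.523

A = translate([-14.3, -1.4, -13.2]) cube([12.2, 4.4, 11.4]) → bbox [-14.3,-1.4,-13.2] .. [-2.1,3,-1.8]
B = cube([9.6, 5.6, 2.1]) → bbox [0,0,0] .. [9.6,5.6,2.1]
lo = A.lo+B.lo = [-14.3+0, -1.4+0, -13.2+0] = [-14.300,-1.400,-13.200]
hi = A.hi+B.hi = [-2.1+9.6, 3+5.6, -1.8+2.1] = [7.500,8.600,0.300]
diag = √(21.8²+10²+13.5²) = √757.49 = 27.523
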